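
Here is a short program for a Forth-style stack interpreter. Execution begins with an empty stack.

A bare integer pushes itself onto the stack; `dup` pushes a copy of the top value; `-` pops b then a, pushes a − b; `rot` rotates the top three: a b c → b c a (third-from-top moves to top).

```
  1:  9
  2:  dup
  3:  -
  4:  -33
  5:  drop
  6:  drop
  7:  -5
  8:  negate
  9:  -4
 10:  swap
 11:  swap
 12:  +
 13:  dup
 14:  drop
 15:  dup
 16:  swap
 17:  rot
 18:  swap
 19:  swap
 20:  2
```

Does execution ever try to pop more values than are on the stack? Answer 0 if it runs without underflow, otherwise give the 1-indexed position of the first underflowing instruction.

17

9      → 9
dup    → 9 9
-      → 0
-33    → 0 -33
drop   → 0
drop   → (empty)
-5     → -5
negate → 5
-4     → 5 -4
swap   → -4 5
swap   → 5 -4
+      → 1
dup    → 1 1
drop   → 1
dup    → 1 1
swap   → 1 1
rot  — needs 3 operands, stack has 2 → underflow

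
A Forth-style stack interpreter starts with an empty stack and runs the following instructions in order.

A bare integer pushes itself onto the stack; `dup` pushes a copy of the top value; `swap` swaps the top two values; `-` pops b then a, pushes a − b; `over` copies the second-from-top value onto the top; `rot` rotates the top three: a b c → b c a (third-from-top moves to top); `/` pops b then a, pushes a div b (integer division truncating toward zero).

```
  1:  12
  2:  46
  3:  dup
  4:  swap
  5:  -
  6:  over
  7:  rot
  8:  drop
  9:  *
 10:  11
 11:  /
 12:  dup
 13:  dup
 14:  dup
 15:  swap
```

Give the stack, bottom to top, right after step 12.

[0, 0]

12   → [12]
46   → [12, 46]
dup  → [12, 46, 46]
swap → [12, 46, 46]
-    → [12, 0]
over → [12, 0, 12]
rot  → [0, 12, 12]
drop → [0, 12]
*    → [0]
11   → [0, 11]
/    → [0]
dup  → [0, 0]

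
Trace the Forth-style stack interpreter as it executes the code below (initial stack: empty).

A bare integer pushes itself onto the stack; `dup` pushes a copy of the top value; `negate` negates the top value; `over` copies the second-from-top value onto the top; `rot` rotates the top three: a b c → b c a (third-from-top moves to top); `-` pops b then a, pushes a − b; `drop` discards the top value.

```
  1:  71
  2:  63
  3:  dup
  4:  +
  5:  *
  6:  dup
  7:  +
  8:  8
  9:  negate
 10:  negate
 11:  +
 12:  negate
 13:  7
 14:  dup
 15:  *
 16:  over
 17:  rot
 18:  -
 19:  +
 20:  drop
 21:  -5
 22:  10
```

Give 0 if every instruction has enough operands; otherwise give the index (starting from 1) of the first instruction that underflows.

71     -> [71]
63     -> [71, 63]
dup    -> [71, 63, 63]
+      -> [71, 126]
*      -> [8946]
dup    -> [8946, 8946]
+      -> [17892]
8      -> [17892, 8]
negate -> [17892, -8]
negate -> [17892, 8]
+      -> [17900]
negate -> [-17900]
7      -> [-17900, 7]
dup    -> [-17900, 7, 7]
*      -> [-17900, 49]
over   -> [-17900, 49, -17900]
rot    -> [49, -17900, -17900]
-      -> [49, 0]
+      -> [49]
drop   -> []
-5     -> [-5]
10     -> [-5, 10]

0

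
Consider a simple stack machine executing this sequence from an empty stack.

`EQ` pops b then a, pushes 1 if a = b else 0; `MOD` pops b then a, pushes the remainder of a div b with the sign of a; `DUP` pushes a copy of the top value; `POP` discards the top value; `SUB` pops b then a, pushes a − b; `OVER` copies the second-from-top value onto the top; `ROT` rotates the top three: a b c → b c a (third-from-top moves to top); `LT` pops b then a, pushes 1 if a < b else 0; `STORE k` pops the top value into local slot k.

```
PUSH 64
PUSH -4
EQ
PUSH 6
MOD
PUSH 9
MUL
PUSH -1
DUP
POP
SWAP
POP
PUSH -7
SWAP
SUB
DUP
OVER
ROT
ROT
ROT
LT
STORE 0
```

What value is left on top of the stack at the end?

-6

PUSH 64 : 64
PUSH -4 : 64 -4
EQ      : 0
PUSH 6  : 0 6
MOD     : 0
PUSH 9  : 0 9
MUL     : 0
PUSH -1 : 0 -1
DUP     : 0 -1 -1
POP     : 0 -1
SWAP    : -1 0
POP     : -1
PUSH -7 : -1 -7
SWAP    : -7 -1
SUB     : -6
DUP     : -6 -6
OVER    : -6 -6 -6
ROT     : -6 -6 -6
ROT     : -6 -6 -6
ROT     : -6 -6 -6
LT      : -6 0
STORE 0 : -6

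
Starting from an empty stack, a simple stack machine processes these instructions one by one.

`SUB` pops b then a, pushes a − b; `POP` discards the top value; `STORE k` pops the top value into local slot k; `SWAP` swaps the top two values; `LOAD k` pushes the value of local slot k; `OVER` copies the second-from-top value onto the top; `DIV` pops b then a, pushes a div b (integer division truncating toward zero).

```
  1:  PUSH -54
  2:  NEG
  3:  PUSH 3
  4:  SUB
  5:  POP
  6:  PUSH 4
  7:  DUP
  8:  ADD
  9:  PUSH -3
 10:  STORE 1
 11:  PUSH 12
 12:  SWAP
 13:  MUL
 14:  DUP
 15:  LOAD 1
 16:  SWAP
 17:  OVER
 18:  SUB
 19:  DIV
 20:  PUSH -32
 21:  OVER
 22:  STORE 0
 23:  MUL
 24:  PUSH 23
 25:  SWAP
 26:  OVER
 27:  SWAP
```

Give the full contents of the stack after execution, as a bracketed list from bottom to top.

PUSH -54  [-54]
NEG       [54]
PUSH 3    [54, 3]
SUB       [51]
POP       []
PUSH 4    [4]
DUP       [4, 4]
ADD       [8]
PUSH -3   [8, -3]
STORE 1   [8]
PUSH 12   [8, 12]
SWAP      [12, 8]
MUL       [96]
DUP       [96, 96]
LOAD 1    [96, 96, -3]
SWAP      [96, -3, 96]
OVER      [96, -3, 96, -3]
SUB       [96, -3, 99]
DIV       [96, 0]
PUSH -32  [96, 0, -32]
OVER      [96, 0, -32, 0]
STORE 0   [96, 0, -32]
MUL       [96, 0]
PUSH 23   [96, 0, 23]
SWAP      [96, 23, 0]
OVER      [96, 23, 0, 23]
SWAP      [96, 23, 23, 0]

[96, 23, 23, 0]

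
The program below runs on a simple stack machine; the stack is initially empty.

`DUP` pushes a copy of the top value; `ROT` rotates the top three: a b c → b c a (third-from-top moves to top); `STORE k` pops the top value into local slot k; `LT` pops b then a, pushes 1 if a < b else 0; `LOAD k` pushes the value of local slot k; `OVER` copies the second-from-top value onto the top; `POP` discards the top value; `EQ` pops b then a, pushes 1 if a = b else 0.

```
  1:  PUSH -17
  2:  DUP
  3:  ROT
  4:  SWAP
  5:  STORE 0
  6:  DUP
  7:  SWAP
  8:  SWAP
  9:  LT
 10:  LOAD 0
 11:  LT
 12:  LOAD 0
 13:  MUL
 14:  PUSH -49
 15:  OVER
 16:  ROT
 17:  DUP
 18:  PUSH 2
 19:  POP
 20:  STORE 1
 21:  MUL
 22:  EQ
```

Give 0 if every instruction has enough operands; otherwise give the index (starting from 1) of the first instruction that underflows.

PUSH -17 → [-17]
DUP      → [-17, -17]
ROT  — needs 3 operands, stack has 2 → underflow

3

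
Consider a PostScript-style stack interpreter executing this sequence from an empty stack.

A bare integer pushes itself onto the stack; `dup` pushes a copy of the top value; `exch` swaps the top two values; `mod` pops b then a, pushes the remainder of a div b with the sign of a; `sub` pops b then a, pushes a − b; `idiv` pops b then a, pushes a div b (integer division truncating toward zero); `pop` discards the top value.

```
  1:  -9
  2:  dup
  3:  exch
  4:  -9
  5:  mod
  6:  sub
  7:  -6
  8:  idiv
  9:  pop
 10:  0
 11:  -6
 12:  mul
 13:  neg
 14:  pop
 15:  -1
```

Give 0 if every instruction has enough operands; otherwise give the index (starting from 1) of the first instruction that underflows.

0

-9    -9
dup   -9 -9
exch  -9 -9
-9    -9 -9 -9
mod   -9 0
sub   -9
-6    -9 -6
idiv  1
pop   (empty)
0     0
-6    0 -6
mul   0
neg   0
pop   (empty)
-1    -1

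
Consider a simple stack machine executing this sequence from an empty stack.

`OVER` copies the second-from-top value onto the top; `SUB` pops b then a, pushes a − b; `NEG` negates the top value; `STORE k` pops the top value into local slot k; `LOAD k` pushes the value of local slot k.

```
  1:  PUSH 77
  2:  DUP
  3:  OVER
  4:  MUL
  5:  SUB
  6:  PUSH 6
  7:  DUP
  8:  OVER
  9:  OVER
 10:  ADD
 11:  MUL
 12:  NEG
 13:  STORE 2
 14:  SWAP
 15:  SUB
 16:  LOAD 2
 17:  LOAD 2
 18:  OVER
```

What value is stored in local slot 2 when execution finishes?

-72

PUSH 77  [77]
DUP      [77, 77]
OVER     [77, 77, 77]
MUL      [77, 5929]
SUB      [-5852]
PUSH 6   [-5852, 6]
DUP      [-5852, 6, 6]
OVER     [-5852, 6, 6, 6]
OVER     [-5852, 6, 6, 6, 6]
ADD      [-5852, 6, 6, 12]
MUL      [-5852, 6, 72]
NEG      [-5852, 6, -72]
STORE 2  [-5852, 6]
SWAP     [6, -5852]
SUB      [5858]
LOAD 2   [5858, -72]
LOAD 2   [5858, -72, -72]
OVER     [5858, -72, -72, -72]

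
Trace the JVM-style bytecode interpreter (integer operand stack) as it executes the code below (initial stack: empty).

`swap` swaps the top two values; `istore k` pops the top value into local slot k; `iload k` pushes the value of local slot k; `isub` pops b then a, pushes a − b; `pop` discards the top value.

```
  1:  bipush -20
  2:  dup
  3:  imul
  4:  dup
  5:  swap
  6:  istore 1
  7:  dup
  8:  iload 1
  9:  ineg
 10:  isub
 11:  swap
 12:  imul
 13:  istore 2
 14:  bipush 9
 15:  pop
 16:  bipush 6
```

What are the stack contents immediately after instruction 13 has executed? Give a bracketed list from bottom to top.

bipush -20  [-20]
dup         [-20, -20]
imul        [400]
dup         [400, 400]
swap        [400, 400]
istore 1    [400]
dup         [400, 400]
iload 1     [400, 400, 400]
ineg        [400, 400, -400]
isub        [400, 800]
swap        [800, 400]
imul        [320000]
istore 2    []

[]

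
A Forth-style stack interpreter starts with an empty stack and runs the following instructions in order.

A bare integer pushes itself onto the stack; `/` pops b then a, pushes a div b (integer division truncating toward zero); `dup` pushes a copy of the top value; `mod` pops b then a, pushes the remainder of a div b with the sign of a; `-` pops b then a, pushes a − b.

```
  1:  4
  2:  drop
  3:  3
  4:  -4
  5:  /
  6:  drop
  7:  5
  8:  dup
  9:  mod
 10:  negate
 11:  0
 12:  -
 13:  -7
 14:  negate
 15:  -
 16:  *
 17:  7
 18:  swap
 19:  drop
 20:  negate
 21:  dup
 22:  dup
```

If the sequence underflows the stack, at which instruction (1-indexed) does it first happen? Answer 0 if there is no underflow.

16

4      → [4]
drop   → []
3      → [3]
-4     → [3, -4]
/      → [0]
drop   → []
5      → [5]
dup    → [5, 5]
mod    → [0]
negate → [0]
0      → [0, 0]
-      → [0]
-7     → [0, -7]
negate → [0, 7]
-      → [-7]
*  — needs 2 operands, stack has 1 → underflow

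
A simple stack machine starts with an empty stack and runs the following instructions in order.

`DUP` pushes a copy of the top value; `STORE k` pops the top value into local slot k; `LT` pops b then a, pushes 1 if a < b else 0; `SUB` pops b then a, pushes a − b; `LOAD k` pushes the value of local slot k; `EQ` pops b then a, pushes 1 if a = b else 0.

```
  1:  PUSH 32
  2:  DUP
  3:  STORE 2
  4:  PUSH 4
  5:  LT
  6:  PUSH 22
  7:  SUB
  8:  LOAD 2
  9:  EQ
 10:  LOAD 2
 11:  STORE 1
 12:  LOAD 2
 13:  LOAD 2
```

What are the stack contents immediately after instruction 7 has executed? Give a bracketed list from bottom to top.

[-22]

PUSH 32 → [32]
DUP     → [32, 32]
STORE 2 → [32]
PUSH 4  → [32, 4]
LT      → [0]
PUSH 22 → [0, 22]
SUB     → [-22]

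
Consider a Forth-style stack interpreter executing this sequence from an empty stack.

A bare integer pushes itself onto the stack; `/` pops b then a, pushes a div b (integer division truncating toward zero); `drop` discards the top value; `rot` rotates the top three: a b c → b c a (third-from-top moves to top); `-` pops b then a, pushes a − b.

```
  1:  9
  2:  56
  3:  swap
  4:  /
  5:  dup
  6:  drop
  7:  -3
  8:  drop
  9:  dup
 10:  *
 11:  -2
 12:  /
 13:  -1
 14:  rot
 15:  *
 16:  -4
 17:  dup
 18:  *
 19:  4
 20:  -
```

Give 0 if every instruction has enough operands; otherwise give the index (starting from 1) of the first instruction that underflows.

9     [9]
56    [9, 56]
swap  [56, 9]
/     [6]
dup   [6, 6]
drop  [6]
-3    [6, -3]
drop  [6]
dup   [6, 6]
*     [36]
-2    [36, -2]
/     [-18]
-1    [-18, -1]
rot  — needs 3 operands, stack has 2 → underflow

14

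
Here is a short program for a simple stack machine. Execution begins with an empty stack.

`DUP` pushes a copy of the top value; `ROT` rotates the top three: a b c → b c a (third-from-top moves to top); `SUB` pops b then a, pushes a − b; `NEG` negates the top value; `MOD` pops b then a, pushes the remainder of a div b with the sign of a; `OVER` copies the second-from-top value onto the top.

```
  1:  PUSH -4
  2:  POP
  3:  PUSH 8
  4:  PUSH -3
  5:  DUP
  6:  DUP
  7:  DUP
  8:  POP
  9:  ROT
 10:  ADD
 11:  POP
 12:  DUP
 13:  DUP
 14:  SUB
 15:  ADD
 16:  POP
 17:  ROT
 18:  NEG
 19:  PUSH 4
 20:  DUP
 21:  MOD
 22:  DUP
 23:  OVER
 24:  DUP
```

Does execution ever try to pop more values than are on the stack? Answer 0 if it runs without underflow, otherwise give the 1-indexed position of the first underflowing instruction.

PUSH -4 : -4
POP     : (empty)
PUSH 8  : 8
PUSH -3 : 8 -3
DUP     : 8 -3 -3
DUP     : 8 -3 -3 -3
DUP     : 8 -3 -3 -3 -3
POP     : 8 -3 -3 -3
ROT     : 8 -3 -3 -3
ADD     : 8 -3 -6
POP     : 8 -3
DUP     : 8 -3 -3
DUP     : 8 -3 -3 -3
SUB     : 8 -3 0
ADD     : 8 -3
POP     : 8
ROT  — needs 3 operands, stack has 1 → underflow

17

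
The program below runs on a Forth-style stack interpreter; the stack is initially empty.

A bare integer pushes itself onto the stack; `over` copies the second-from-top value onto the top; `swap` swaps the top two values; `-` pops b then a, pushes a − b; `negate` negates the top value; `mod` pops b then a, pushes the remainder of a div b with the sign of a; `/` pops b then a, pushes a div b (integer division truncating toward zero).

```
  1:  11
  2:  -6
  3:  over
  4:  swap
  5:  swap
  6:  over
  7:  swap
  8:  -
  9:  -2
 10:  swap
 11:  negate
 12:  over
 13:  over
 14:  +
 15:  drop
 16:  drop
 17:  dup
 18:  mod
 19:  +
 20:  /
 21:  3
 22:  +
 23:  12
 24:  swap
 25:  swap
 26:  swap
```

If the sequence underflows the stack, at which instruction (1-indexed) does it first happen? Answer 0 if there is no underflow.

11      11
-6      11 -6
over    11 -6 11
swap    11 11 -6
swap    11 -6 11
over    11 -6 11 -6
swap    11 -6 -6 11
-       11 -6 -17
-2      11 -6 -17 -2
swap    11 -6 -2 -17
negate  11 -6 -2 17
over    11 -6 -2 17 -2
over    11 -6 -2 17 -2 17
+       11 -6 -2 17 15
drop    11 -6 -2 17
drop    11 -6 -2
dup     11 -6 -2 -2
mod     11 -6 0
+       11 -6
/       -1
3       -1 3
+       2
12      2 12
swap    12 2
swap    2 12
swap    12 2

0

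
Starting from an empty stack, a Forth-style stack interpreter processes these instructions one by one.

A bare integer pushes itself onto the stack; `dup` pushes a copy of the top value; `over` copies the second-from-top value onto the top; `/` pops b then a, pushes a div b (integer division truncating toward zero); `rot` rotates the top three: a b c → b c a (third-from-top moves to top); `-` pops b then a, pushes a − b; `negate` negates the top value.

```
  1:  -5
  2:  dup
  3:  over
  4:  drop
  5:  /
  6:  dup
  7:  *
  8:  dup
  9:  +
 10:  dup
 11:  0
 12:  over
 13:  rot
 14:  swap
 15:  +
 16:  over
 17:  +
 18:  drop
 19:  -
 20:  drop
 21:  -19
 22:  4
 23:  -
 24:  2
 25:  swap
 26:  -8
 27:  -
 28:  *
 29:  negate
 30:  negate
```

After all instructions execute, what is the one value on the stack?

-30

-5     -> -5
dup    -> -5 -5
over   -> -5 -5 -5
drop   -> -5 -5
/      -> 1
dup    -> 1 1
*      -> 1
dup    -> 1 1
+      -> 2
dup    -> 2 2
0      -> 2 2 0
over   -> 2 2 0 2
rot    -> 2 0 2 2
swap   -> 2 0 2 2
+      -> 2 0 4
over   -> 2 0 4 0
+      -> 2 0 4
drop   -> 2 0
-      -> 2
drop   -> (empty)
-19    -> -19
4      -> -19 4
-      -> -23
2      -> -23 2
swap   -> 2 -23
-8     -> 2 -23 -8
-      -> 2 -15
*      -> -30
negate -> 30
negate -> -30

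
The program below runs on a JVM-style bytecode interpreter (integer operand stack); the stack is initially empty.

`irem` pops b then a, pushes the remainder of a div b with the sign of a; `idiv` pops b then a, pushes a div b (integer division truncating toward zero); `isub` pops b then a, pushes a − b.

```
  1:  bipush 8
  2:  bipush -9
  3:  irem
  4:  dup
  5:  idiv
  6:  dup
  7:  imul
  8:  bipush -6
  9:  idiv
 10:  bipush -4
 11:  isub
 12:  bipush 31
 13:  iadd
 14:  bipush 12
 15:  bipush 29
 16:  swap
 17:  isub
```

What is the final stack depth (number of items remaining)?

2

bipush 8  -> [8]
bipush -9 -> [8, -9]
irem      -> [8]
dup       -> [8, 8]
idiv      -> [1]
dup       -> [1, 1]
imul      -> [1]
bipush -6 -> [1, -6]
idiv      -> [0]
bipush -4 -> [0, -4]
isub      -> [4]
bipush 31 -> [4, 31]
iadd      -> [35]
bipush 12 -> [35, 12]
bipush 29 -> [35, 12, 29]
swap      -> [35, 29, 12]
isub      -> [35, 17]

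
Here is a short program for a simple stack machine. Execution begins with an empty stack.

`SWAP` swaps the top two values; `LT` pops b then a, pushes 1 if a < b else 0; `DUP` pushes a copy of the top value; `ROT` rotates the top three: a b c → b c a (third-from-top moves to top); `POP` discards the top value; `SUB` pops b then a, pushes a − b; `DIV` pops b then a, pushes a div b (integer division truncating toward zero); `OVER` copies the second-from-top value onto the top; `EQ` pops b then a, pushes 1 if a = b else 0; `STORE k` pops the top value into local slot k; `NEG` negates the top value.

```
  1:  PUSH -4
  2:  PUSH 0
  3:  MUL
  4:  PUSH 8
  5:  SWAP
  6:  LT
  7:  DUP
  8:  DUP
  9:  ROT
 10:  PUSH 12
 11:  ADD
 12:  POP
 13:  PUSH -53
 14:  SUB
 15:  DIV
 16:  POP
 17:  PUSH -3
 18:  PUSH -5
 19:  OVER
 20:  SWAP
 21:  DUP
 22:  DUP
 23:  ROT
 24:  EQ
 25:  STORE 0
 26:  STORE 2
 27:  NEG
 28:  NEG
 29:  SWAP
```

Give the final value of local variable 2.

-5

PUSH -4   -4
PUSH 0    -4 0
MUL       0
PUSH 8    0 8
SWAP      8 0
LT        0
DUP       0 0
DUP       0 0 0
ROT       0 0 0
PUSH 12   0 0 0 12
ADD       0 0 12
POP       0 0
PUSH -53  0 0 -53
SUB       0 53
DIV       0
POP       (empty)
PUSH -3   -3
PUSH -5   -3 -5
OVER      -3 -5 -3
SWAP      -3 -3 -5
DUP       -3 -3 -5 -5
DUP       -3 -3 -5 -5 -5
ROT       -3 -3 -5 -5 -5
EQ        -3 -3 -5 1
STORE 0   -3 -3 -5
STORE 2   -3 -3
NEG       -3 3
NEG       -3 -3
SWAP      -3 -3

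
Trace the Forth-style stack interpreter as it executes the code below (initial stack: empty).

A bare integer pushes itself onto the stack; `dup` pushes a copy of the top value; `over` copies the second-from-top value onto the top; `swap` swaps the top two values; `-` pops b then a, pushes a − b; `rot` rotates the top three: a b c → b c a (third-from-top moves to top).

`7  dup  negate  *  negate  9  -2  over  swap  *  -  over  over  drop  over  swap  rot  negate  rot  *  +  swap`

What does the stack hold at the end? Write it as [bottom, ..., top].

[-680, 49]

7      → 7
dup    → 7 7
negate → 7 -7
*      → -49
negate → 49
9      → 49 9
-2     → 49 9 -2
over   → 49 9 -2 9
swap   → 49 9 9 -2
*      → 49 9 -18
-      → 49 27
over   → 49 27 49
over   → 49 27 49 27
drop   → 49 27 49
over   → 49 27 49 27
swap   → 49 27 27 49
rot    → 49 27 49 27
negate → 49 27 49 -27
rot    → 49 49 -27 27
*      → 49 49 -729
+      → 49 -680
swap   → -680 49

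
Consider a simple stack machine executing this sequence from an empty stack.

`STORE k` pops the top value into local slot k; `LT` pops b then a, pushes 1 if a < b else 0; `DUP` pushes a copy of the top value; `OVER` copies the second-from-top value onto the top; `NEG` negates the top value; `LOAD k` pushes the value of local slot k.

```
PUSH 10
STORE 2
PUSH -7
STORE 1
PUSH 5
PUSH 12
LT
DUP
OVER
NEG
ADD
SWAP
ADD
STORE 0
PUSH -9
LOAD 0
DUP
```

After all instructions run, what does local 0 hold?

PUSH 10 : 10
STORE 2 : (empty)
PUSH -7 : -7
STORE 1 : (empty)
PUSH 5  : 5
PUSH 12 : 5 12
LT      : 1
DUP     : 1 1
OVER    : 1 1 1
NEG     : 1 1 -1
ADD     : 1 0
SWAP    : 0 1
ADD     : 1
STORE 0 : (empty)
PUSH -9 : -9
LOAD 0  : -9 1
DUP     : -9 1 1

1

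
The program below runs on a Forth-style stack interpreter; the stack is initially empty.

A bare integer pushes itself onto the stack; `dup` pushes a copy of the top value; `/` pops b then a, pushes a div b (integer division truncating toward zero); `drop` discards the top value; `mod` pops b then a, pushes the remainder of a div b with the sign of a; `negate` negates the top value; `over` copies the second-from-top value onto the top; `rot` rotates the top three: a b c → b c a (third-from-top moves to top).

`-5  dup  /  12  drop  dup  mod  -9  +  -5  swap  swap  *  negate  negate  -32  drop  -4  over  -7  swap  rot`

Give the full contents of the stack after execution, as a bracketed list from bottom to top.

[45, -7, 45, -4]

-5     : -5
dup    : -5 -5
/      : 1
12     : 1 12
drop   : 1
dup    : 1 1
mod    : 0
-9     : 0 -9
+      : -9
-5     : -9 -5
swap   : -5 -9
swap   : -9 -5
*      : 45
negate : -45
negate : 45
-32    : 45 -32
drop   : 45
-4     : 45 -4
over   : 45 -4 45
-7     : 45 -4 45 -7
swap   : 45 -4 -7 45
rot    : 45 -7 45 -4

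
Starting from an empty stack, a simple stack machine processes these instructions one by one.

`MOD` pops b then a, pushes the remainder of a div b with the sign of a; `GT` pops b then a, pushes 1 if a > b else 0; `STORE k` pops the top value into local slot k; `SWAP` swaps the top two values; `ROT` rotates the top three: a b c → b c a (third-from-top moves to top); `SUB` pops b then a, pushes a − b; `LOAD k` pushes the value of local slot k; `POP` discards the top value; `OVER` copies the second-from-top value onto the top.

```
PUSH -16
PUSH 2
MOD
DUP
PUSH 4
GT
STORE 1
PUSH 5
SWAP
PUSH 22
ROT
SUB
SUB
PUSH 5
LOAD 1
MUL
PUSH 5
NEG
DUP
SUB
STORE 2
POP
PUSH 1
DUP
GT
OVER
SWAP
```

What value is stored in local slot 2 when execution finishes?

PUSH -16 → -16
PUSH 2   → -16 2
MOD      → 0
DUP      → 0 0
PUSH 4   → 0 0 4
GT       → 0 0
STORE 1  → 0
PUSH 5   → 0 5
SWAP     → 5 0
PUSH 22  → 5 0 22
ROT      → 0 22 5
SUB      → 0 17
SUB      → -17
PUSH 5   → -17 5
LOAD 1   → -17 5 0
MUL      → -17 0
PUSH 5   → -17 0 5
NEG      → -17 0 -5
DUP      → -17 0 -5 -5
SUB      → -17 0 0
STORE 2  → -17 0
POP      → -17
PUSH 1   → -17 1
DUP      → -17 1 1
GT       → -17 0
OVER     → -17 0 -17
SWAP     → -17 -17 0

0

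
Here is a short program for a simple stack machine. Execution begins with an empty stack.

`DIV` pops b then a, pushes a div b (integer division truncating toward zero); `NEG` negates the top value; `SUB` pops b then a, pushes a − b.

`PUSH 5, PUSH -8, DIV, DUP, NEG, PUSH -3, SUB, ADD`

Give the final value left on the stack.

3

PUSH 5  → 5
PUSH -8 → 5 -8
DIV     → 0
DUP     → 0 0
NEG     → 0 0
PUSH -3 → 0 0 -3
SUB     → 0 3
ADD     → 3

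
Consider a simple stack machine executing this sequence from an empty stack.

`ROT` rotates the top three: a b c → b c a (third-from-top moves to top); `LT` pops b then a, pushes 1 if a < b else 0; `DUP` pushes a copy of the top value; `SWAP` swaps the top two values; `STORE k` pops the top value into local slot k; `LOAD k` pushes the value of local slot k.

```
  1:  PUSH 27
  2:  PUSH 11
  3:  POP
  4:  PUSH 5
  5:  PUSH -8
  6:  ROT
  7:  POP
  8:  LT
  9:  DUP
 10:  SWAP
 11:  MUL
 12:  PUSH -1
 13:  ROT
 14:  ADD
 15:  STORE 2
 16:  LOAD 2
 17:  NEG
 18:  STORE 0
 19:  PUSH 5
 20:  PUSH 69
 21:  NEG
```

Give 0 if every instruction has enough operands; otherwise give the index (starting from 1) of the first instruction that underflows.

PUSH 27 → 27
PUSH 11 → 27 11
POP     → 27
PUSH 5  → 27 5
PUSH -8 → 27 5 -8
ROT     → 5 -8 27
POP     → 5 -8
LT      → 0
DUP     → 0 0
SWAP    → 0 0
MUL     → 0
PUSH -1 → 0 -1
ROT  — needs 3 operands, stack has 2 → underflow

13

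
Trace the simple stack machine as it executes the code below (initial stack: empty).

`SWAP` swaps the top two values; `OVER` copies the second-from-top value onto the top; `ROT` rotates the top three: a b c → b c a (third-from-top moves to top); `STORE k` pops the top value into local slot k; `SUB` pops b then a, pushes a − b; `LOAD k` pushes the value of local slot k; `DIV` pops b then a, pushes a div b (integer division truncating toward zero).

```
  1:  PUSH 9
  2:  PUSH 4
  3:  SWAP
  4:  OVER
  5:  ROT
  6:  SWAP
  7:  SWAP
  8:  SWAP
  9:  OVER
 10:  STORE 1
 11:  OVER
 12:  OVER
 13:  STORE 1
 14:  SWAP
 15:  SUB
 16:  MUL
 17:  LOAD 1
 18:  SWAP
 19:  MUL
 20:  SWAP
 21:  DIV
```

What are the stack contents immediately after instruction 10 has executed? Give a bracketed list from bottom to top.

PUSH 9  → [9]
PUSH 4  → [9, 4]
SWAP    → [4, 9]
OVER    → [4, 9, 4]
ROT     → [9, 4, 4]
SWAP    → [9, 4, 4]
SWAP    → [9, 4, 4]
SWAP    → [9, 4, 4]
OVER    → [9, 4, 4, 4]
STORE 1 → [9, 4, 4]

[9, 4, 4]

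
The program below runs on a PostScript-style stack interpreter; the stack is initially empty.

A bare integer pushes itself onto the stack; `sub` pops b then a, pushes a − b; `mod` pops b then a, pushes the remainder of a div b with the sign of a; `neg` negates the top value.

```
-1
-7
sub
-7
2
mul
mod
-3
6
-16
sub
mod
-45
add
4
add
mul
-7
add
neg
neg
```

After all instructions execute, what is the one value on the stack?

-271

-1  -> -1
-7  -> -1 -7
sub -> 6
-7  -> 6 -7
2   -> 6 -7 2
mul -> 6 -14
mod -> 6
-3  -> 6 -3
6   -> 6 -3 6
-16 -> 6 -3 6 -16
sub -> 6 -3 22
mod -> 6 -3
-45 -> 6 -3 -45
add -> 6 -48
4   -> 6 -48 4
add -> 6 -44
mul -> -264
-7  -> -264 -7
add -> -271
neg -> 271
neg -> -271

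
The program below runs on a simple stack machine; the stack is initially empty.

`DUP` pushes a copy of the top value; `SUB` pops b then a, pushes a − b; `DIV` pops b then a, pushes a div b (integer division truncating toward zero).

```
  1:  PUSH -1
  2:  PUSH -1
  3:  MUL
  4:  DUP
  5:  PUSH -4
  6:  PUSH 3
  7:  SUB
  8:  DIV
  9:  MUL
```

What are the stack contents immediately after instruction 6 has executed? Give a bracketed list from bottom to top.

PUSH -1 -> [-1]
PUSH -1 -> [-1, -1]
MUL     -> [1]
DUP     -> [1, 1]
PUSH -4 -> [1, 1, -4]
PUSH 3  -> [1, 1, -4, 3]

[1, 1, -4, 3]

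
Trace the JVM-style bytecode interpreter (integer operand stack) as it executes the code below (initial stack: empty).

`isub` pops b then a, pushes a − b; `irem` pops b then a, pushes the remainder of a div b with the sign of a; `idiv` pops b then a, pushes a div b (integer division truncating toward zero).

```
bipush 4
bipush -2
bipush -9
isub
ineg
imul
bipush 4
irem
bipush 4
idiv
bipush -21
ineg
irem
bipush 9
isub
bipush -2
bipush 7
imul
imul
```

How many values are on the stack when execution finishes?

bipush 4   → [4]
bipush -2  → [4, -2]
bipush -9  → [4, -2, -9]
isub       → [4, 7]
ineg       → [4, -7]
imul       → [-28]
bipush 4   → [-28, 4]
irem       → [0]
bipush 4   → [0, 4]
idiv       → [0]
bipush -21 → [0, -21]
ineg       → [0, 21]
irem       → [0]
bipush 9   → [0, 9]
isub       → [-9]
bipush -2  → [-9, -2]
bipush 7   → [-9, -2, 7]
imul       → [-9, -14]
imul       → [126]

1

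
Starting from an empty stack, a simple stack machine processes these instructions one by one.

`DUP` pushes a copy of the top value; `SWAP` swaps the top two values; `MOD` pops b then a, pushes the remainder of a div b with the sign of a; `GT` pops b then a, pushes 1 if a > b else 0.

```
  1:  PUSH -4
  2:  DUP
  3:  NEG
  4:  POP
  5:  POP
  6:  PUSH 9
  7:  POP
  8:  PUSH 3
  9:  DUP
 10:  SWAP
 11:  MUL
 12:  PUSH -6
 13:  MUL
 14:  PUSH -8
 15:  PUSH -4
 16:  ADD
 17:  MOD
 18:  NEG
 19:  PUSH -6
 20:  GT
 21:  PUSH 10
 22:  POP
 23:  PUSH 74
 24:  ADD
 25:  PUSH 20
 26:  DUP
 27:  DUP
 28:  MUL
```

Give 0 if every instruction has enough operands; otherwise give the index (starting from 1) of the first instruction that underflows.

0

PUSH -4  [-4]
DUP      [-4, -4]
NEG      [-4, 4]
POP      [-4]
POP      []
PUSH 9   [9]
POP      []
PUSH 3   [3]
DUP      [3, 3]
SWAP     [3, 3]
MUL      [9]
PUSH -6  [9, -6]
MUL      [-54]
PUSH -8  [-54, -8]
PUSH -4  [-54, -8, -4]
ADD      [-54, -12]
MOD      [-6]
NEG      [6]
PUSH -6  [6, -6]
GT       [1]
PUSH 10  [1, 10]
POP      [1]
PUSH 74  [1, 74]
ADD      [75]
PUSH 20  [75, 20]
DUP      [75, 20, 20]
DUP      [75, 20, 20, 20]
MUL      [75, 20, 400]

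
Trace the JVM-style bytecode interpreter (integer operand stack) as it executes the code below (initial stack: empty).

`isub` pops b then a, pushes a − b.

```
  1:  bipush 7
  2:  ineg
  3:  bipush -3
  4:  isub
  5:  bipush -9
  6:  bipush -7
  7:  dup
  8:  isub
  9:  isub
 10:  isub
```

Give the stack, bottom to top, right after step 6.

[-4, -9, -7]

bipush 7  -> [7]
ineg      -> [-7]
bipush -3 -> [-7, -3]
isub      -> [-4]
bipush -9 -> [-4, -9]
bipush -7 -> [-4, -9, -7]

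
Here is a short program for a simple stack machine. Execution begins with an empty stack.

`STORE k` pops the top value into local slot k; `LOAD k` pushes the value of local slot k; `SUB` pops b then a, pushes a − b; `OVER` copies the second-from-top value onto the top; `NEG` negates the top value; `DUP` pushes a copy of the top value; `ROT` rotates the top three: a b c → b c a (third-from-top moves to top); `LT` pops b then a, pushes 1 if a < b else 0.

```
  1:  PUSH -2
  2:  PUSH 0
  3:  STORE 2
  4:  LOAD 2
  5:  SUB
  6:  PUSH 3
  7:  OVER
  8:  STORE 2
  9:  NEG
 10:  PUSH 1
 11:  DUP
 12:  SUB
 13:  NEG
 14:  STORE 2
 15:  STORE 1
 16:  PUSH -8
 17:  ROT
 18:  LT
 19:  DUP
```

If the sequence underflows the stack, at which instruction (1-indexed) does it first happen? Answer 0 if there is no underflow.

PUSH -2  -2
PUSH 0   -2 0
STORE 2  -2
LOAD 2   -2 0
SUB      -2
PUSH 3   -2 3
OVER     -2 3 -2
STORE 2  -2 3
NEG      -2 -3
PUSH 1   -2 -3 1
DUP      -2 -3 1 1
SUB      -2 -3 0
NEG      -2 -3 0
STORE 2  -2 -3
STORE 1  -2
PUSH -8  -2 -8
ROT  — needs 3 operands, stack has 2 → underflow

17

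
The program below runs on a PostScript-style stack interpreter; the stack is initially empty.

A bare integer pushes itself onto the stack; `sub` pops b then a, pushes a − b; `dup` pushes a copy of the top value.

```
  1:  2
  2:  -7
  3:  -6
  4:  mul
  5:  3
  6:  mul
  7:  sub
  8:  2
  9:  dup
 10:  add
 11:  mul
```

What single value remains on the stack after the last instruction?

-496

2    [2]
-7   [2, -7]
-6   [2, -7, -6]
mul  [2, 42]
3    [2, 42, 3]
mul  [2, 126]
sub  [-124]
2    [-124, 2]
dup  [-124, 2, 2]
add  [-124, 4]
mul  [-496]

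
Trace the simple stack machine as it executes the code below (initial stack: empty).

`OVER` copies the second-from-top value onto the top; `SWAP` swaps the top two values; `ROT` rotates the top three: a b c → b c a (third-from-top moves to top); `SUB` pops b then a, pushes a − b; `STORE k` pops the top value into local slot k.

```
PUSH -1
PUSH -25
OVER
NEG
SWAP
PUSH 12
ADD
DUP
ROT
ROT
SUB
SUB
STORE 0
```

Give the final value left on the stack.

PUSH -1  : [-1]
PUSH -25 : [-1, -25]
OVER     : [-1, -25, -1]
NEG      : [-1, -25, 1]
SWAP     : [-1, 1, -25]
PUSH 12  : [-1, 1, -25, 12]
ADD      : [-1, 1, -13]
DUP      : [-1, 1, -13, -13]
ROT      : [-1, -13, -13, 1]
ROT      : [-1, -13, 1, -13]
SUB      : [-1, -13, 14]
SUB      : [-1, -27]
STORE 0  : [-1]

-1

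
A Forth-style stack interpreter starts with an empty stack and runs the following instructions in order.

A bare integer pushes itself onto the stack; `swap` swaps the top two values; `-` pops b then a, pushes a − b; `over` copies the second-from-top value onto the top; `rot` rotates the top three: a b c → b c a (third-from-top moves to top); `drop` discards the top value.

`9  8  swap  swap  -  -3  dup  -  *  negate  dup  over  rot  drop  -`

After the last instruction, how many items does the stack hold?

1

9       9
8       9 8
swap    8 9
swap    9 8
-       1
-3      1 -3
dup     1 -3 -3
-       1 0
*       0
negate  0
dup     0 0
over    0 0 0
rot     0 0 0
drop    0 0
-       0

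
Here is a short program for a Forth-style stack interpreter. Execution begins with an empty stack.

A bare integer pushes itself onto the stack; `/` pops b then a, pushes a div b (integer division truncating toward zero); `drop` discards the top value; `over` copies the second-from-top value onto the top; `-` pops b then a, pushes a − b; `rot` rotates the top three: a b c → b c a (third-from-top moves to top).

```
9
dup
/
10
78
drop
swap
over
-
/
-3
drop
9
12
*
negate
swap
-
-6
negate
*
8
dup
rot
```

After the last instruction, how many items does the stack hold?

9      → [9]
dup    → [9, 9]
/      → [1]
10     → [1, 10]
78     → [1, 10, 78]
drop   → [1, 10]
swap   → [10, 1]
over   → [10, 1, 10]
-      → [10, -9]
/      → [-1]
-3     → [-1, -3]
drop   → [-1]
9      → [-1, 9]
12     → [-1, 9, 12]
*      → [-1, 108]
negate → [-1, -108]
swap   → [-108, -1]
-      → [-107]
-6     → [-107, -6]
negate → [-107, 6]
*      → [-642]
8      → [-642, 8]
dup    → [-642, 8, 8]
rot    → [8, 8, -642]

3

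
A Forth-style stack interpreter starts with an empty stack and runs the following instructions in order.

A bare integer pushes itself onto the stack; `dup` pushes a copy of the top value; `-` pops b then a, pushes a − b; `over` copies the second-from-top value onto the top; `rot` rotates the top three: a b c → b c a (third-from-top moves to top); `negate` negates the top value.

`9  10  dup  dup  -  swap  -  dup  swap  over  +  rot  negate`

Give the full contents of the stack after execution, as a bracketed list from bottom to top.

[-10, -20, -9]

9       9
10      9 10
dup     9 10 10
dup     9 10 10 10
-       9 10 0
swap    9 0 10
-       9 -10
dup     9 -10 -10
swap    9 -10 -10
over    9 -10 -10 -10
+       9 -10 -20
rot     -10 -20 9
negate  -10 -20 -9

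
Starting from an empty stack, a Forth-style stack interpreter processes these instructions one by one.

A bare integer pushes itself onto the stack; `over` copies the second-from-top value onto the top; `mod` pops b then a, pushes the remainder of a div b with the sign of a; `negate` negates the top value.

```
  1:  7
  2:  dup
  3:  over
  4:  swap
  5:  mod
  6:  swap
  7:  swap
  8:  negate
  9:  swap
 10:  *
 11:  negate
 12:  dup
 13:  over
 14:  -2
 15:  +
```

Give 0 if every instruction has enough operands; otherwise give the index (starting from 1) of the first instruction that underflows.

7      : 7
dup    : 7 7
over   : 7 7 7
swap   : 7 7 7
mod    : 7 0
swap   : 0 7
swap   : 7 0
negate : 7 0
swap   : 0 7
*      : 0
negate : 0
dup    : 0 0
over   : 0 0 0
-2     : 0 0 0 -2
+      : 0 0 -2

0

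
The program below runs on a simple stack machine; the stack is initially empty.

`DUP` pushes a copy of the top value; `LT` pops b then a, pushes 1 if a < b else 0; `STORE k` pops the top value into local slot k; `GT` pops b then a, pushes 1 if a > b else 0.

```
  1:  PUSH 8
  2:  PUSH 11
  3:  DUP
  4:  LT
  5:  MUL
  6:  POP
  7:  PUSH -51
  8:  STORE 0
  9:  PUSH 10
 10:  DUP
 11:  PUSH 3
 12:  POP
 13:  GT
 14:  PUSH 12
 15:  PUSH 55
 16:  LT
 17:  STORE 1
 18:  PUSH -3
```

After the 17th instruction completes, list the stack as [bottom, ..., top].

PUSH 8    [8]
PUSH 11   [8, 11]
DUP       [8, 11, 11]
LT        [8, 0]
MUL       [0]
POP       []
PUSH -51  [-51]
STORE 0   []
PUSH 10   [10]
DUP       [10, 10]
PUSH 3    [10, 10, 3]
POP       [10, 10]
GT        [0]
PUSH 12   [0, 12]
PUSH 55   [0, 12, 55]
LT        [0, 1]
STORE 1   [0]

[0]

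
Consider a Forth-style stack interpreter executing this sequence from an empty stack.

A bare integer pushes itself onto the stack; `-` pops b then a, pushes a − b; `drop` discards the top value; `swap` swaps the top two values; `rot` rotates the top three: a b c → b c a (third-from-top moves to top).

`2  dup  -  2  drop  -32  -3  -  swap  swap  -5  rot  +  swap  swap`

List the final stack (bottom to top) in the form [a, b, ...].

[-29, -5]

2     2
dup   2 2
-     0
2     0 2
drop  0
-32   0 -32
-3    0 -32 -3
-     0 -29
swap  -29 0
swap  0 -29
-5    0 -29 -5
rot   -29 -5 0
+     -29 -5
swap  -5 -29
swap  -29 -5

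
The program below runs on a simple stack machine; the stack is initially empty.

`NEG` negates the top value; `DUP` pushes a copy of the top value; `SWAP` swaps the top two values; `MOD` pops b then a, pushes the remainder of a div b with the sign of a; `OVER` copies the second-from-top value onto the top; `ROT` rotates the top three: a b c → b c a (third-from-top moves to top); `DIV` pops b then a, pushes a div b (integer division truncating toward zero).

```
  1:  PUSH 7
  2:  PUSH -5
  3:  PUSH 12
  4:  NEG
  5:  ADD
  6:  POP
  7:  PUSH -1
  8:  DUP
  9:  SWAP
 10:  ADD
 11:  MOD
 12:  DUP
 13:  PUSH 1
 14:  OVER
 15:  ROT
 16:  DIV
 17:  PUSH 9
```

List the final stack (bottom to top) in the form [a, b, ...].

[1, 1, 1, 9]

PUSH 7  : 7
PUSH -5 : 7 -5
PUSH 12 : 7 -5 12
NEG     : 7 -5 -12
ADD     : 7 -17
POP     : 7
PUSH -1 : 7 -1
DUP     : 7 -1 -1
SWAP    : 7 -1 -1
ADD     : 7 -2
MOD     : 1
DUP     : 1 1
PUSH 1  : 1 1 1
OVER    : 1 1 1 1
ROT     : 1 1 1 1
DIV     : 1 1 1
PUSH 9  : 1 1 1 9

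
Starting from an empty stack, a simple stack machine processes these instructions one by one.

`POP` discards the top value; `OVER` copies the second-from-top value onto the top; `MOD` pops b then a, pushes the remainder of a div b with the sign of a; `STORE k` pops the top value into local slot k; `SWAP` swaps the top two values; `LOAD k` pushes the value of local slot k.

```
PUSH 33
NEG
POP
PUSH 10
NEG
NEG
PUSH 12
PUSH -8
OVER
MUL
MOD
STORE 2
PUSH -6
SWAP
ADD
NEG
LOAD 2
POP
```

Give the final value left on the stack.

-4

PUSH 33 → [33]
NEG     → [-33]
POP     → []
PUSH 10 → [10]
NEG     → [-10]
NEG     → [10]
PUSH 12 → [10, 12]
PUSH -8 → [10, 12, -8]
OVER    → [10, 12, -8, 12]
MUL     → [10, 12, -96]
MOD     → [10, 12]
STORE 2 → [10]
PUSH -6 → [10, -6]
SWAP    → [-6, 10]
ADD     → [4]
NEG     → [-4]
LOAD 2  → [-4, 12]
POP     → [-4]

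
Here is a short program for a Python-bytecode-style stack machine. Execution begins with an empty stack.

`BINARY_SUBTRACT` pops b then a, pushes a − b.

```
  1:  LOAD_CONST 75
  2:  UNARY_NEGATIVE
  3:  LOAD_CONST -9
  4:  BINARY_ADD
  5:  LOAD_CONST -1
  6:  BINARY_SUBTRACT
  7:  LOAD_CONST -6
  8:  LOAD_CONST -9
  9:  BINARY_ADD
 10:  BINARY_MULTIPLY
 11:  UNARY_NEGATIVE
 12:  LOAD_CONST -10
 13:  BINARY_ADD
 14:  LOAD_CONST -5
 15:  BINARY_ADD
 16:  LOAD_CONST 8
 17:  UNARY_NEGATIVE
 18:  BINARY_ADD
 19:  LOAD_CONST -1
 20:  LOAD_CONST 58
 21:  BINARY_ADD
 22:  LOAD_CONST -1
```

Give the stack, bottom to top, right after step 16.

[-1260, 8]

LOAD_CONST 75   : [75]
UNARY_NEGATIVE  : [-75]
LOAD_CONST -9   : [-75, -9]
BINARY_ADD      : [-84]
LOAD_CONST -1   : [-84, -1]
BINARY_SUBTRACT : [-83]
LOAD_CONST -6   : [-83, -6]
LOAD_CONST -9   : [-83, -6, -9]
BINARY_ADD      : [-83, -15]
BINARY_MULTIPLY : [1245]
UNARY_NEGATIVE  : [-1245]
LOAD_CONST -10  : [-1245, -10]
BINARY_ADD      : [-1255]
LOAD_CONST -5   : [-1255, -5]
BINARY_ADD      : [-1260]
LOAD_CONST 8    : [-1260, 8]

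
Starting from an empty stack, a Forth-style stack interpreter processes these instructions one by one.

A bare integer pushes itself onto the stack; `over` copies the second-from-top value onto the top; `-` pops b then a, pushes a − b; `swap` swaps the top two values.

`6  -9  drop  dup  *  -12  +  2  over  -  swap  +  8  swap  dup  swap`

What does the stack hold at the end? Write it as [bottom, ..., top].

[8, 2, 2]

6    -> 6
-9   -> 6 -9
drop -> 6
dup  -> 6 6
*    -> 36
-12  -> 36 -12
+    -> 24
2    -> 24 2
over -> 24 2 24
-    -> 24 -22
swap -> -22 24
+    -> 2
8    -> 2 8
swap -> 8 2
dup  -> 8 2 2
swap -> 8 2 2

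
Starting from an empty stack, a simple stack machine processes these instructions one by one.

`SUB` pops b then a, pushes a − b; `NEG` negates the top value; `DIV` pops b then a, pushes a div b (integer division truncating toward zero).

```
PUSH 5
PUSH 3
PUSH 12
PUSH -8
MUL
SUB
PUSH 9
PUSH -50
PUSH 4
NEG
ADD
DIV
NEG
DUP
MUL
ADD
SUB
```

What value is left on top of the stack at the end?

PUSH 5   : 5
PUSH 3   : 5 3
PUSH 12  : 5 3 12
PUSH -8  : 5 3 12 -8
MUL      : 5 3 -96
SUB      : 5 99
PUSH 9   : 5 99 9
PUSH -50 : 5 99 9 -50
PUSH 4   : 5 99 9 -50 4
NEG      : 5 99 9 -50 -4
ADD      : 5 99 9 -54
DIV      : 5 99 0
NEG      : 5 99 0
DUP      : 5 99 0 0
MUL      : 5 99 0
ADD      : 5 99
SUB      : -94

-94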